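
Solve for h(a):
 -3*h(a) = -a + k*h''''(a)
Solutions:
 h(a) = C1*exp(-3^(1/4)*a*(-1/k)^(1/4)) + C2*exp(3^(1/4)*a*(-1/k)^(1/4)) + C3*exp(-3^(1/4)*I*a*(-1/k)^(1/4)) + C4*exp(3^(1/4)*I*a*(-1/k)^(1/4)) + a/3


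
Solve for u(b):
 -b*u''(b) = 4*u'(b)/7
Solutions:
 u(b) = C1 + C2*b^(3/7)


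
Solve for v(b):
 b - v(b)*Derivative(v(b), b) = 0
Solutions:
 v(b) = -sqrt(C1 + b^2)
 v(b) = sqrt(C1 + b^2)


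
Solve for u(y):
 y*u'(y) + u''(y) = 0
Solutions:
 u(y) = C1 + C2*erf(sqrt(2)*y/2)


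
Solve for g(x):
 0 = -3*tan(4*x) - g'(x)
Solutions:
 g(x) = C1 + 3*log(cos(4*x))/4


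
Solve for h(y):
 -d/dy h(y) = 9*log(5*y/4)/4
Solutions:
 h(y) = C1 - 9*y*log(y)/4 - 9*y*log(5)/4 + 9*y/4 + 9*y*log(2)/2


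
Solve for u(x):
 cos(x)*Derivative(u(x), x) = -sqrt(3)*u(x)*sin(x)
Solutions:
 u(x) = C1*cos(x)^(sqrt(3))


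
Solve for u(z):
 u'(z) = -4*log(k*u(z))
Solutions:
 li(k*u(z))/k = C1 - 4*z


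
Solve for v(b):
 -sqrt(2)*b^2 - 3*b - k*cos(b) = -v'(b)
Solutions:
 v(b) = C1 + sqrt(2)*b^3/3 + 3*b^2/2 + k*sin(b)


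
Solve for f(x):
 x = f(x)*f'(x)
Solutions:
 f(x) = -sqrt(C1 + x^2)
 f(x) = sqrt(C1 + x^2)


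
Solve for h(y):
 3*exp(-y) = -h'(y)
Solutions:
 h(y) = C1 + 3*exp(-y)


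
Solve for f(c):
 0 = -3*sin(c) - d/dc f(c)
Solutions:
 f(c) = C1 + 3*cos(c)


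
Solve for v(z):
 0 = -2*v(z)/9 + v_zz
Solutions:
 v(z) = C1*exp(-sqrt(2)*z/3) + C2*exp(sqrt(2)*z/3)


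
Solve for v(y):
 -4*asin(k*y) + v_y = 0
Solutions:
 v(y) = C1 + 4*Piecewise((y*asin(k*y) + sqrt(-k^2*y^2 + 1)/k, Ne(k, 0)), (0, True))


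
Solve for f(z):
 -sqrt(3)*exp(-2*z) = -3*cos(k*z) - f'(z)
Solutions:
 f(z) = C1 - sqrt(3)*exp(-2*z)/2 - 3*sin(k*z)/k


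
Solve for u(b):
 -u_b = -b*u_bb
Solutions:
 u(b) = C1 + C2*b^2


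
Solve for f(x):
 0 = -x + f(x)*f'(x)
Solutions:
 f(x) = -sqrt(C1 + x^2)
 f(x) = sqrt(C1 + x^2)


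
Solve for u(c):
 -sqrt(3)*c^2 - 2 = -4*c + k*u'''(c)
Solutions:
 u(c) = C1 + C2*c + C3*c^2 - sqrt(3)*c^5/(60*k) + c^4/(6*k) - c^3/(3*k)


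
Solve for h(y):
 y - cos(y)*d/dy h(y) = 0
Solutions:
 h(y) = C1 + Integral(y/cos(y), y)


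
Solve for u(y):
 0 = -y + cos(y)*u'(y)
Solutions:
 u(y) = C1 + Integral(y/cos(y), y)


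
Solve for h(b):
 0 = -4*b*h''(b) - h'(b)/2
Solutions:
 h(b) = C1 + C2*b^(7/8)


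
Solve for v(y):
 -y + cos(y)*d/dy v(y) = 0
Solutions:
 v(y) = C1 + Integral(y/cos(y), y)


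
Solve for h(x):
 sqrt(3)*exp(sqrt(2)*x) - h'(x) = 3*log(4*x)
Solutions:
 h(x) = C1 - 3*x*log(x) + 3*x*(1 - 2*log(2)) + sqrt(6)*exp(sqrt(2)*x)/2


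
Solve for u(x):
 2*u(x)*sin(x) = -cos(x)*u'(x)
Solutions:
 u(x) = C1*cos(x)^2


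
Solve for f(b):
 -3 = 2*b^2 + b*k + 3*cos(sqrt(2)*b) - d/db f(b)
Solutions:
 f(b) = C1 + 2*b^3/3 + b^2*k/2 + 3*b + 3*sqrt(2)*sin(sqrt(2)*b)/2


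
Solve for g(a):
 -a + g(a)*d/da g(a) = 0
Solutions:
 g(a) = -sqrt(C1 + a^2)
 g(a) = sqrt(C1 + a^2)


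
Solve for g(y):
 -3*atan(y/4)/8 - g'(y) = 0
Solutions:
 g(y) = C1 - 3*y*atan(y/4)/8 + 3*log(y^2 + 16)/4


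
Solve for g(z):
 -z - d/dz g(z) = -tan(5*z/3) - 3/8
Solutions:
 g(z) = C1 - z^2/2 + 3*z/8 - 3*log(cos(5*z/3))/5


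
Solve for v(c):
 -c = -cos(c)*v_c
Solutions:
 v(c) = C1 + Integral(c/cos(c), c)


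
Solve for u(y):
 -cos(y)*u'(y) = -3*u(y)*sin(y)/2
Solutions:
 u(y) = C1/cos(y)^(3/2)


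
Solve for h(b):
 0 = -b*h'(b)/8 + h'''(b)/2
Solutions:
 h(b) = C1 + Integral(C2*airyai(2^(1/3)*b/2) + C3*airybi(2^(1/3)*b/2), b)


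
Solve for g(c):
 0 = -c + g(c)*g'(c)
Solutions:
 g(c) = -sqrt(C1 + c^2)
 g(c) = sqrt(C1 + c^2)


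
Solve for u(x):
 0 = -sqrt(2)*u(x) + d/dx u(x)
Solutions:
 u(x) = C1*exp(sqrt(2)*x)


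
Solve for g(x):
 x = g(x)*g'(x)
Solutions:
 g(x) = -sqrt(C1 + x^2)
 g(x) = sqrt(C1 + x^2)


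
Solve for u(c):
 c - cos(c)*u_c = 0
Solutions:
 u(c) = C1 + Integral(c/cos(c), c)


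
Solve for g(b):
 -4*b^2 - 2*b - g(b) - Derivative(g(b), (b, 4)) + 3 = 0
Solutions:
 g(b) = -4*b^2 - 2*b + (C1*sin(sqrt(2)*b/2) + C2*cos(sqrt(2)*b/2))*exp(-sqrt(2)*b/2) + (C3*sin(sqrt(2)*b/2) + C4*cos(sqrt(2)*b/2))*exp(sqrt(2)*b/2) + 3


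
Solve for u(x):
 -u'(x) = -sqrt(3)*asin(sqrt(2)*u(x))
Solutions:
 Integral(1/asin(sqrt(2)*_y), (_y, u(x))) = C1 + sqrt(3)*x


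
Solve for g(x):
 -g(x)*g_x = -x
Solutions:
 g(x) = -sqrt(C1 + x^2)
 g(x) = sqrt(C1 + x^2)


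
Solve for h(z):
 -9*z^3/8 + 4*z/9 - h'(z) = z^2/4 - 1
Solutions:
 h(z) = C1 - 9*z^4/32 - z^3/12 + 2*z^2/9 + z


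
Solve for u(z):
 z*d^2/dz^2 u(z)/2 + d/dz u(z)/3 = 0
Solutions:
 u(z) = C1 + C2*z^(1/3)


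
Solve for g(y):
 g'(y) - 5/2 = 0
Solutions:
 g(y) = C1 + 5*y/2


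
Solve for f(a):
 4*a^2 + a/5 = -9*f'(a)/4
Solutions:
 f(a) = C1 - 16*a^3/27 - 2*a^2/45


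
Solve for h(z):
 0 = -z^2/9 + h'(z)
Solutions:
 h(z) = C1 + z^3/27


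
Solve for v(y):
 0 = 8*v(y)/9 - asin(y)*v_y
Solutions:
 v(y) = C1*exp(8*Integral(1/asin(y), y)/9)


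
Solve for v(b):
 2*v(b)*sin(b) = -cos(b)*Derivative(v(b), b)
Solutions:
 v(b) = C1*cos(b)^2


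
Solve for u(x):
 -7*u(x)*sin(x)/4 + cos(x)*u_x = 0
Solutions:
 u(x) = C1/cos(x)^(7/4)


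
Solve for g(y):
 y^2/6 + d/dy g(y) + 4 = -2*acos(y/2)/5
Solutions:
 g(y) = C1 - y^3/18 - 2*y*acos(y/2)/5 - 4*y + 2*sqrt(4 - y^2)/5


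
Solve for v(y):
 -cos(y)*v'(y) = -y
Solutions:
 v(y) = C1 + Integral(y/cos(y), y)


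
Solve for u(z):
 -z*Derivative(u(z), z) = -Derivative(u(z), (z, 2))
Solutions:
 u(z) = C1 + C2*erfi(sqrt(2)*z/2)


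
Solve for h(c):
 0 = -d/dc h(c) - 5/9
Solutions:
 h(c) = C1 - 5*c/9


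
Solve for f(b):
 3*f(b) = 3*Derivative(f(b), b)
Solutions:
 f(b) = C1*exp(b)


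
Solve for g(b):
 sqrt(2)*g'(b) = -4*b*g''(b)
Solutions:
 g(b) = C1 + C2*b^(1 - sqrt(2)/4)


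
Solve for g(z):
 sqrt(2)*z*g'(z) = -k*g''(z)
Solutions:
 g(z) = C1 + C2*sqrt(k)*erf(2^(3/4)*z*sqrt(1/k)/2)


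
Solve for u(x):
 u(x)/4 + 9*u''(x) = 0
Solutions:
 u(x) = C1*sin(x/6) + C2*cos(x/6)


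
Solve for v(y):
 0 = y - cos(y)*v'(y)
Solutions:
 v(y) = C1 + Integral(y/cos(y), y)


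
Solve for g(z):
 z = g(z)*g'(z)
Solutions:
 g(z) = -sqrt(C1 + z^2)
 g(z) = sqrt(C1 + z^2)


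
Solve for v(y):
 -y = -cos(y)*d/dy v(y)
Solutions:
 v(y) = C1 + Integral(y/cos(y), y)


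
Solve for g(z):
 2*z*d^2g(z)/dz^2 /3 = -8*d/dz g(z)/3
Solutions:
 g(z) = C1 + C2/z^3


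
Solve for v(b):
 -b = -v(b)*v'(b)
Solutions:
 v(b) = -sqrt(C1 + b^2)
 v(b) = sqrt(C1 + b^2)


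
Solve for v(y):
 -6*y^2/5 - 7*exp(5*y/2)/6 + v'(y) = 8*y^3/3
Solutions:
 v(y) = C1 + 2*y^4/3 + 2*y^3/5 + 7*exp(5*y/2)/15


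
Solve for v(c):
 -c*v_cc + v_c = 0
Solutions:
 v(c) = C1 + C2*c^2


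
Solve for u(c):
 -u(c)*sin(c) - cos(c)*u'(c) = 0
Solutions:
 u(c) = C1*cos(c)


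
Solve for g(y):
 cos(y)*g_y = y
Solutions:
 g(y) = C1 + Integral(y/cos(y), y)


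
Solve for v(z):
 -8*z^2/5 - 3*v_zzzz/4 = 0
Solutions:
 v(z) = C1 + C2*z + C3*z^2 + C4*z^3 - 4*z^6/675


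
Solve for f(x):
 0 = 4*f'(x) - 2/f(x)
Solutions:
 f(x) = -sqrt(C1 + x)
 f(x) = sqrt(C1 + x)


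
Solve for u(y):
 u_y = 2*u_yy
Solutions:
 u(y) = C1 + C2*exp(y/2)


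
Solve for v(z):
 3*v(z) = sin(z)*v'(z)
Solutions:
 v(z) = C1*(cos(z) - 1)^(3/2)/(cos(z) + 1)^(3/2)


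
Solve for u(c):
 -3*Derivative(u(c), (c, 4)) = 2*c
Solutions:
 u(c) = C1 + C2*c + C3*c^2 + C4*c^3 - c^5/180


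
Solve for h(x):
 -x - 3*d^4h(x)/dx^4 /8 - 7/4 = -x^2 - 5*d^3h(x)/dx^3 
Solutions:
 h(x) = C1 + C2*x + C3*x^2 + C4*exp(40*x/3) - x^5/300 + 17*x^4/2400 + 1451*x^3/24000


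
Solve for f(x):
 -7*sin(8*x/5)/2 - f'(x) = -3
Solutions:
 f(x) = C1 + 3*x + 35*cos(8*x/5)/16


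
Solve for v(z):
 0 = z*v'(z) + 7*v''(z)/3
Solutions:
 v(z) = C1 + C2*erf(sqrt(42)*z/14)


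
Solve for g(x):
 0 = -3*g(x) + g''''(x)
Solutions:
 g(x) = C1*exp(-3^(1/4)*x) + C2*exp(3^(1/4)*x) + C3*sin(3^(1/4)*x) + C4*cos(3^(1/4)*x)


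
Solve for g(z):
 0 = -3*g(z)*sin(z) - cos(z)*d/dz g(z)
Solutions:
 g(z) = C1*cos(z)^3


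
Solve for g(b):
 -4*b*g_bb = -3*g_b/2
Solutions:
 g(b) = C1 + C2*b^(11/8)


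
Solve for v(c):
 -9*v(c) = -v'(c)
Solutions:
 v(c) = C1*exp(9*c)


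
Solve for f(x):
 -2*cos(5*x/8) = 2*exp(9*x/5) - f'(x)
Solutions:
 f(x) = C1 + 10*exp(9*x/5)/9 + 16*sin(5*x/8)/5


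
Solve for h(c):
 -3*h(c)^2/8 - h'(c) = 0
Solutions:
 h(c) = 8/(C1 + 3*c)


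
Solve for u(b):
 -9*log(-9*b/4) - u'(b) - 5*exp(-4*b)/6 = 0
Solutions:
 u(b) = C1 - 9*b*log(-b) + 9*b*(-2*log(3) + 1 + 2*log(2)) + 5*exp(-4*b)/24


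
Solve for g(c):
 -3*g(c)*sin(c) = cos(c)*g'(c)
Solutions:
 g(c) = C1*cos(c)^3


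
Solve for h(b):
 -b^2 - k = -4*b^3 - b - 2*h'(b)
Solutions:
 h(b) = C1 - b^4/2 + b^3/6 - b^2/4 + b*k/2


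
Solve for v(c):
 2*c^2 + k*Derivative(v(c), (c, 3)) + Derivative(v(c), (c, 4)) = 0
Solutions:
 v(c) = C1 + C2*c + C3*c^2 + C4*exp(-c*k) - c^5/(30*k) + c^4/(6*k^2) - 2*c^3/(3*k^3)


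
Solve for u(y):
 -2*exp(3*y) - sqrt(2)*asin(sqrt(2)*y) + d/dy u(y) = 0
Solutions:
 u(y) = C1 + sqrt(2)*(y*asin(sqrt(2)*y) + sqrt(2)*sqrt(1 - 2*y^2)/2) + 2*exp(3*y)/3


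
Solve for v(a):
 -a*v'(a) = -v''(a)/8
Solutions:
 v(a) = C1 + C2*erfi(2*a)


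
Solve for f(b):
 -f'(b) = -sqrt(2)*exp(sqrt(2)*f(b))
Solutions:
 f(b) = sqrt(2)*(2*log(-1/(C1 + sqrt(2)*b)) - log(2))/4


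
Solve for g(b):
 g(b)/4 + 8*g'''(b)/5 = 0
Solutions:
 g(b) = C3*exp(-10^(1/3)*b/4) + (C1*sin(10^(1/3)*sqrt(3)*b/8) + C2*cos(10^(1/3)*sqrt(3)*b/8))*exp(10^(1/3)*b/8)


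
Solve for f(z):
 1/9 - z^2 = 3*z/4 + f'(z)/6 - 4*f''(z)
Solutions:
 f(z) = C1 + C2*exp(z/24) - 2*z^3 - 585*z^2/4 - 21058*z/3


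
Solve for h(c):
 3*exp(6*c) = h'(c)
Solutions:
 h(c) = C1 + exp(6*c)/2


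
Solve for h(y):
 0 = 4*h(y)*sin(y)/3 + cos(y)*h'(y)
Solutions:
 h(y) = C1*cos(y)^(4/3)


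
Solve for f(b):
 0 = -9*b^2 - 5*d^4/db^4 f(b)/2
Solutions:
 f(b) = C1 + C2*b + C3*b^2 + C4*b^3 - b^6/100


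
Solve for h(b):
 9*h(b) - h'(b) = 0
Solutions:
 h(b) = C1*exp(9*b)


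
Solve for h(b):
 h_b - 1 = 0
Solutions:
 h(b) = C1 + b


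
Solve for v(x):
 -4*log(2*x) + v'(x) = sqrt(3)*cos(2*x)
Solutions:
 v(x) = C1 + 4*x*log(x) - 4*x + 4*x*log(2) + sqrt(3)*sin(2*x)/2


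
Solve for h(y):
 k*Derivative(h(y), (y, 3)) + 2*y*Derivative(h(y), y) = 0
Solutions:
 h(y) = C1 + Integral(C2*airyai(2^(1/3)*y*(-1/k)^(1/3)) + C3*airybi(2^(1/3)*y*(-1/k)^(1/3)), y)


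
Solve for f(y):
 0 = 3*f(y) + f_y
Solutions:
 f(y) = C1*exp(-3*y)


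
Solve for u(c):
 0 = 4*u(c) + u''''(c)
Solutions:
 u(c) = (C1*sin(c) + C2*cos(c))*exp(-c) + (C3*sin(c) + C4*cos(c))*exp(c)


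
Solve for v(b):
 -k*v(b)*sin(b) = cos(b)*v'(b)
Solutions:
 v(b) = C1*exp(k*log(cos(b)))


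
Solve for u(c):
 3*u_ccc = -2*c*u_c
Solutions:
 u(c) = C1 + Integral(C2*airyai(-2^(1/3)*3^(2/3)*c/3) + C3*airybi(-2^(1/3)*3^(2/3)*c/3), c)


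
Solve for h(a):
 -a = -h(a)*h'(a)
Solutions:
 h(a) = -sqrt(C1 + a^2)
 h(a) = sqrt(C1 + a^2)


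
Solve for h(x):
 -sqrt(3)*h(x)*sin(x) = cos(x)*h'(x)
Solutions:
 h(x) = C1*cos(x)^(sqrt(3))


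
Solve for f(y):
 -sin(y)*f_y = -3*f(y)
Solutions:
 f(y) = C1*(cos(y) - 1)^(3/2)/(cos(y) + 1)^(3/2)


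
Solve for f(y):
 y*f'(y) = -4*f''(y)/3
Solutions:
 f(y) = C1 + C2*erf(sqrt(6)*y/4)


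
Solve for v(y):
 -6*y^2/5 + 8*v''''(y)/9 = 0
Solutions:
 v(y) = C1 + C2*y + C3*y^2 + C4*y^3 + 3*y^6/800


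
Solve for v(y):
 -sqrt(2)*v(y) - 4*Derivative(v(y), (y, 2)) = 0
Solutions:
 v(y) = C1*sin(2^(1/4)*y/2) + C2*cos(2^(1/4)*y/2)


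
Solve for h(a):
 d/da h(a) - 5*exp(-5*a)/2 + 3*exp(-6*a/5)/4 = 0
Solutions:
 h(a) = C1 - exp(-5*a)/2 + 5*exp(-6*a/5)/8


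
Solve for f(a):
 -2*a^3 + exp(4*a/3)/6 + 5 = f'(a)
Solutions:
 f(a) = C1 - a^4/2 + 5*a + exp(4*a/3)/8


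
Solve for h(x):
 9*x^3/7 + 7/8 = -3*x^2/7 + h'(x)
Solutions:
 h(x) = C1 + 9*x^4/28 + x^3/7 + 7*x/8


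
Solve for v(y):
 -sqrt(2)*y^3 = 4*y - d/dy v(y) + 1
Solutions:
 v(y) = C1 + sqrt(2)*y^4/4 + 2*y^2 + y


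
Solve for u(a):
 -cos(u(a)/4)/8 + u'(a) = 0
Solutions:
 -a/8 - 2*log(sin(u(a)/4) - 1) + 2*log(sin(u(a)/4) + 1) = C1


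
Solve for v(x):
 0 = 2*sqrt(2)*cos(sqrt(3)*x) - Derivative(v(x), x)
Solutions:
 v(x) = C1 + 2*sqrt(6)*sin(sqrt(3)*x)/3


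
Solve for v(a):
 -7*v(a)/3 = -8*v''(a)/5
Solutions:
 v(a) = C1*exp(-sqrt(210)*a/12) + C2*exp(sqrt(210)*a/12)


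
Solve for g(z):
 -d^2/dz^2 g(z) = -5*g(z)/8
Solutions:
 g(z) = C1*exp(-sqrt(10)*z/4) + C2*exp(sqrt(10)*z/4)


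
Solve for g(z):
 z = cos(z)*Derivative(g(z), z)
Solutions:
 g(z) = C1 + Integral(z/cos(z), z)


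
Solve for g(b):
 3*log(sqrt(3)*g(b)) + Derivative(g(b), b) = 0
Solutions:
 2*Integral(1/(2*log(_y) + log(3)), (_y, g(b)))/3 = C1 - b


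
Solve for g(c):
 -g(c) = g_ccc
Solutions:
 g(c) = C3*exp(-c) + (C1*sin(sqrt(3)*c/2) + C2*cos(sqrt(3)*c/2))*exp(c/2)


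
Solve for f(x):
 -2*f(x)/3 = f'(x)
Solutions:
 f(x) = C1*exp(-2*x/3)


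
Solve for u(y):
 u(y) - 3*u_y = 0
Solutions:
 u(y) = C1*exp(y/3)


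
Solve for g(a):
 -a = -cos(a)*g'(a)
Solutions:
 g(a) = C1 + Integral(a/cos(a), a)


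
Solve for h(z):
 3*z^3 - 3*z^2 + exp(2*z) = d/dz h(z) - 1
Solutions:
 h(z) = C1 + 3*z^4/4 - z^3 + z + exp(2*z)/2


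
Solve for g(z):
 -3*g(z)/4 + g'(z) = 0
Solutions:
 g(z) = C1*exp(3*z/4)


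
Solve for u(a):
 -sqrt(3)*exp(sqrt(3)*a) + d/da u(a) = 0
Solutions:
 u(a) = C1 + exp(sqrt(3)*a)


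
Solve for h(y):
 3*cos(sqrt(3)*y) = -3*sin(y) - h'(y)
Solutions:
 h(y) = C1 - sqrt(3)*sin(sqrt(3)*y) + 3*cos(y)


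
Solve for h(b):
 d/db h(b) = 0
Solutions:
 h(b) = C1


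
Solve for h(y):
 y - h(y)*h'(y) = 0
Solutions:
 h(y) = -sqrt(C1 + y^2)
 h(y) = sqrt(C1 + y^2)


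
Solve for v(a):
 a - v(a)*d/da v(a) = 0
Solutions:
 v(a) = -sqrt(C1 + a^2)
 v(a) = sqrt(C1 + a^2)


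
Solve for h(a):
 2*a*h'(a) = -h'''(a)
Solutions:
 h(a) = C1 + Integral(C2*airyai(-2^(1/3)*a) + C3*airybi(-2^(1/3)*a), a)


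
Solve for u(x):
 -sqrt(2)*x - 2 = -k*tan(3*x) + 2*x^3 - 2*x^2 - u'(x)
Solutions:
 u(x) = C1 + k*log(cos(3*x))/3 + x^4/2 - 2*x^3/3 + sqrt(2)*x^2/2 + 2*x


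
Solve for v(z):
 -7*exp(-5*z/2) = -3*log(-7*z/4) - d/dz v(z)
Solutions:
 v(z) = C1 - 3*z*log(-z) + 3*z*(-log(7) + 1 + 2*log(2)) - 14*exp(-5*z/2)/5


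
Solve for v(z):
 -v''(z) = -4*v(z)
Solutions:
 v(z) = C1*exp(-2*z) + C2*exp(2*z)


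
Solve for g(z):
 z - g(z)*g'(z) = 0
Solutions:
 g(z) = -sqrt(C1 + z^2)
 g(z) = sqrt(C1 + z^2)


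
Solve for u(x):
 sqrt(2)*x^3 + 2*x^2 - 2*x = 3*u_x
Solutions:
 u(x) = C1 + sqrt(2)*x^4/12 + 2*x^3/9 - x^2/3


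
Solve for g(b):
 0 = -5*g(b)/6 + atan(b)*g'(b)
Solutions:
 g(b) = C1*exp(5*Integral(1/atan(b), b)/6)


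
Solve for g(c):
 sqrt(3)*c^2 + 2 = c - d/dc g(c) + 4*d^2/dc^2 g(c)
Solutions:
 g(c) = C1 + C2*exp(c/4) - sqrt(3)*c^3/3 - 4*sqrt(3)*c^2 + c^2/2 - 32*sqrt(3)*c + 2*c


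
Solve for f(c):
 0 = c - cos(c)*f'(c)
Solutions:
 f(c) = C1 + Integral(c/cos(c), c)


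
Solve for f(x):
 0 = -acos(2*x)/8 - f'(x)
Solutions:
 f(x) = C1 - x*acos(2*x)/8 + sqrt(1 - 4*x^2)/16


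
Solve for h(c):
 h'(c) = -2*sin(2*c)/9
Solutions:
 h(c) = C1 + cos(2*c)/9


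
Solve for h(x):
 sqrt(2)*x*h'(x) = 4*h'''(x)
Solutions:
 h(x) = C1 + Integral(C2*airyai(sqrt(2)*x/2) + C3*airybi(sqrt(2)*x/2), x)


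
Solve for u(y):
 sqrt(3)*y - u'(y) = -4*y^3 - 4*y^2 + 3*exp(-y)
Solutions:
 u(y) = C1 + y^4 + 4*y^3/3 + sqrt(3)*y^2/2 + 3*exp(-y)


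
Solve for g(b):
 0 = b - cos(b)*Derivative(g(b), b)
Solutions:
 g(b) = C1 + Integral(b/cos(b), b)


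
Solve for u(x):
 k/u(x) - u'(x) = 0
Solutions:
 u(x) = -sqrt(C1 + 2*k*x)
 u(x) = sqrt(C1 + 2*k*x)


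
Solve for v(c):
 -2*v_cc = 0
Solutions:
 v(c) = C1 + C2*c


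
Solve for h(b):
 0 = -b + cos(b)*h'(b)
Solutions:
 h(b) = C1 + Integral(b/cos(b), b)


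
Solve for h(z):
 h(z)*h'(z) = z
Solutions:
 h(z) = -sqrt(C1 + z^2)
 h(z) = sqrt(C1 + z^2)


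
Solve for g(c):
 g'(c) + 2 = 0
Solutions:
 g(c) = C1 - 2*c


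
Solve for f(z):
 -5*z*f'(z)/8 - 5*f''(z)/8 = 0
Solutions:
 f(z) = C1 + C2*erf(sqrt(2)*z/2)


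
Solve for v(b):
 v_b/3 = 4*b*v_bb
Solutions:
 v(b) = C1 + C2*b^(13/12)


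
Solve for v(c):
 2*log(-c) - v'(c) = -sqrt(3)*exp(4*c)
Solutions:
 v(c) = C1 + 2*c*log(-c) - 2*c + sqrt(3)*exp(4*c)/4


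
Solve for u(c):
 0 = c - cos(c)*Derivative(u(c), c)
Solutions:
 u(c) = C1 + Integral(c/cos(c), c)


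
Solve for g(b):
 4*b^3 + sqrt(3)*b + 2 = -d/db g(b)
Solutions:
 g(b) = C1 - b^4 - sqrt(3)*b^2/2 - 2*b


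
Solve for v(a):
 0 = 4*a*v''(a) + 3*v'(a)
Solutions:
 v(a) = C1 + C2*a^(1/4)


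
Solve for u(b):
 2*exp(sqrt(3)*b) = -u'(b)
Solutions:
 u(b) = C1 - 2*sqrt(3)*exp(sqrt(3)*b)/3


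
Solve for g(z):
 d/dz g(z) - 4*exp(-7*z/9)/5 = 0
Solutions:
 g(z) = C1 - 36*exp(-7*z/9)/35


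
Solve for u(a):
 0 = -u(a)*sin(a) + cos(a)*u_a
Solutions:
 u(a) = C1/cos(a)


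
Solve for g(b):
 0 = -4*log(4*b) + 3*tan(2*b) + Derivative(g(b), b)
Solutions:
 g(b) = C1 + 4*b*log(b) - 4*b + 8*b*log(2) + 3*log(cos(2*b))/2


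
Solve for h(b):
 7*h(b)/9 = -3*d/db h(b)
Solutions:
 h(b) = C1*exp(-7*b/27)


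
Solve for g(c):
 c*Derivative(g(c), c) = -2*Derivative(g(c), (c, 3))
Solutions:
 g(c) = C1 + Integral(C2*airyai(-2^(2/3)*c/2) + C3*airybi(-2^(2/3)*c/2), c)


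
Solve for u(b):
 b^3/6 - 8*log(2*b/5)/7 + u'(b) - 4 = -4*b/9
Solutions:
 u(b) = C1 - b^4/24 - 2*b^2/9 + 8*b*log(b)/7 - 8*b*log(5)/7 + 8*b*log(2)/7 + 20*b/7


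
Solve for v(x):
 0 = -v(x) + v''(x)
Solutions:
 v(x) = C1*exp(-x) + C2*exp(x)


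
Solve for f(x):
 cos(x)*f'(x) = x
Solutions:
 f(x) = C1 + Integral(x/cos(x), x)


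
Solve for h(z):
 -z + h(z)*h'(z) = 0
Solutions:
 h(z) = -sqrt(C1 + z^2)
 h(z) = sqrt(C1 + z^2)


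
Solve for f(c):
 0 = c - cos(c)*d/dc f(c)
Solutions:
 f(c) = C1 + Integral(c/cos(c), c)


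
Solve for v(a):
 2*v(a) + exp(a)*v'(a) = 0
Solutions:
 v(a) = C1*exp(2*exp(-a))


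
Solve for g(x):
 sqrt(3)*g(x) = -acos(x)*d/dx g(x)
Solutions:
 g(x) = C1*exp(-sqrt(3)*Integral(1/acos(x), x))


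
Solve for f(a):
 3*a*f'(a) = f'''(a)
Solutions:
 f(a) = C1 + Integral(C2*airyai(3^(1/3)*a) + C3*airybi(3^(1/3)*a), a)


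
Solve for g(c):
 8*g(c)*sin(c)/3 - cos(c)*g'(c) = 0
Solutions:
 g(c) = C1/cos(c)^(8/3)


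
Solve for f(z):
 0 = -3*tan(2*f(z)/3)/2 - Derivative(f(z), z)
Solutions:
 f(z) = -3*asin(C1*exp(-z))/2 + 3*pi/2
 f(z) = 3*asin(C1*exp(-z))/2


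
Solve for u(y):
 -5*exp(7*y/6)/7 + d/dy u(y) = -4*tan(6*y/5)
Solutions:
 u(y) = C1 + 30*exp(7*y/6)/49 + 10*log(cos(6*y/5))/3


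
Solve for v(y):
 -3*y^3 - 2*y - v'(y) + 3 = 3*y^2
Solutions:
 v(y) = C1 - 3*y^4/4 - y^3 - y^2 + 3*y


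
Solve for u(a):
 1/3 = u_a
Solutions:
 u(a) = C1 + a/3


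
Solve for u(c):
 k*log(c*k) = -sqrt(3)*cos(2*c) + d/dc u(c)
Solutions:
 u(c) = C1 + c*k*(log(c*k) - 1) + sqrt(3)*sin(2*c)/2


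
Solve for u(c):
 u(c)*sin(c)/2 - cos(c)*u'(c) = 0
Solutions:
 u(c) = C1/sqrt(cos(c))


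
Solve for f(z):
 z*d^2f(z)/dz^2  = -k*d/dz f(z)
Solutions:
 f(z) = C1 + z^(1 - re(k))*(C2*sin(log(z)*Abs(im(k))) + C3*cos(log(z)*im(k)))


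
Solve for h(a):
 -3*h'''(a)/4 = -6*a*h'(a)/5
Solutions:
 h(a) = C1 + Integral(C2*airyai(2*5^(2/3)*a/5) + C3*airybi(2*5^(2/3)*a/5), a)


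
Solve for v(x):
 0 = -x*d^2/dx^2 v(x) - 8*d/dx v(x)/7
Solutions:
 v(x) = C1 + C2/x^(1/7)


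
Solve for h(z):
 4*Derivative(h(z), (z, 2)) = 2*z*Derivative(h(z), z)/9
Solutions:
 h(z) = C1 + C2*erfi(z/6)


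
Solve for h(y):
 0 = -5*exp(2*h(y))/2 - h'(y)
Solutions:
 h(y) = log(-1/(C1 - 5*y))/2
 h(y) = log(-sqrt(1/(C1 + 5*y)))


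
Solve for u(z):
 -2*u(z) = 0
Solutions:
 u(z) = 0


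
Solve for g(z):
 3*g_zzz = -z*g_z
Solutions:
 g(z) = C1 + Integral(C2*airyai(-3^(2/3)*z/3) + C3*airybi(-3^(2/3)*z/3), z)


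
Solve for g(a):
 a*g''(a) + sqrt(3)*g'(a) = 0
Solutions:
 g(a) = C1 + C2*a^(1 - sqrt(3))


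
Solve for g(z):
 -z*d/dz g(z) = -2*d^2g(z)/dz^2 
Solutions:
 g(z) = C1 + C2*erfi(z/2)


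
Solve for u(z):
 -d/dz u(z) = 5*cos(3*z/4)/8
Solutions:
 u(z) = C1 - 5*sin(3*z/4)/6


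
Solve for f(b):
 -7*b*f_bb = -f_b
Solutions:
 f(b) = C1 + C2*b^(8/7)


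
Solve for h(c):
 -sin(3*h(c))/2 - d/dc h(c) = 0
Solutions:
 h(c) = -acos((-C1 - exp(3*c))/(C1 - exp(3*c)))/3 + 2*pi/3
 h(c) = acos((-C1 - exp(3*c))/(C1 - exp(3*c)))/3


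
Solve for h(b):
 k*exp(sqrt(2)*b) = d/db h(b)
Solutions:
 h(b) = C1 + sqrt(2)*k*exp(sqrt(2)*b)/2


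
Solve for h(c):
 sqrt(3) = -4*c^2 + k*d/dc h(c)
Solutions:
 h(c) = C1 + 4*c^3/(3*k) + sqrt(3)*c/k


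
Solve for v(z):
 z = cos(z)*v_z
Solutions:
 v(z) = C1 + Integral(z/cos(z), z)


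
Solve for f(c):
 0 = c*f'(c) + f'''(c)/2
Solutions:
 f(c) = C1 + Integral(C2*airyai(-2^(1/3)*c) + C3*airybi(-2^(1/3)*c), c)


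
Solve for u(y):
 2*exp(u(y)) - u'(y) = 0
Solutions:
 u(y) = log(-1/(C1 + 2*y))


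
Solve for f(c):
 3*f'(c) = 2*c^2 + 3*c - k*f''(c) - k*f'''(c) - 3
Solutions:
 f(c) = C1 + C2*exp(c*(-1 + sqrt(k*(k - 12))/k)/2) + C3*exp(-c*(1 + sqrt(k*(k - 12))/k)/2) + 2*c^3/9 - 2*c^2*k/9 + c^2/2 + 4*c*k^2/27 - 7*c*k/9 - c


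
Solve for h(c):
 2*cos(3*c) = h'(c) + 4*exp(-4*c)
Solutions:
 h(c) = C1 + 2*sin(3*c)/3 + exp(-4*c)


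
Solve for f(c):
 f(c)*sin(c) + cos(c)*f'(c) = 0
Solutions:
 f(c) = C1*cos(c)


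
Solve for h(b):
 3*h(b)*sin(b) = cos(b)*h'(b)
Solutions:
 h(b) = C1/cos(b)^3


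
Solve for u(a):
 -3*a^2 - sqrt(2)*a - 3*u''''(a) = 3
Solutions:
 u(a) = C1 + C2*a + C3*a^2 + C4*a^3 - a^6/360 - sqrt(2)*a^5/360 - a^4/24


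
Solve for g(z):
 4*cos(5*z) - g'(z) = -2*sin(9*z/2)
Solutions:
 g(z) = C1 + 4*sin(5*z)/5 - 4*cos(9*z/2)/9


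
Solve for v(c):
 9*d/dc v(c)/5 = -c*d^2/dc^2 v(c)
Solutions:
 v(c) = C1 + C2/c^(4/5)


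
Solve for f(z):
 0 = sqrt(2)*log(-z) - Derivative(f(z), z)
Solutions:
 f(z) = C1 + sqrt(2)*z*log(-z) - sqrt(2)*z


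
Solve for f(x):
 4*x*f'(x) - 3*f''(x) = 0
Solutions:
 f(x) = C1 + C2*erfi(sqrt(6)*x/3)


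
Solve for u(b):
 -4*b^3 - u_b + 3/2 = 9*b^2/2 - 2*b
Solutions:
 u(b) = C1 - b^4 - 3*b^3/2 + b^2 + 3*b/2


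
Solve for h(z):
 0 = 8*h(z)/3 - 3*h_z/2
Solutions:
 h(z) = C1*exp(16*z/9)


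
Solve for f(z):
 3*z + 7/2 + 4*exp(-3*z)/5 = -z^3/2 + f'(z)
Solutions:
 f(z) = C1 + z^4/8 + 3*z^2/2 + 7*z/2 - 4*exp(-3*z)/15


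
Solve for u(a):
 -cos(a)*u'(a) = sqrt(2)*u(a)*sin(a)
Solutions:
 u(a) = C1*cos(a)^(sqrt(2))


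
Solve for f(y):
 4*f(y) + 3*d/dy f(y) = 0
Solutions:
 f(y) = C1*exp(-4*y/3)


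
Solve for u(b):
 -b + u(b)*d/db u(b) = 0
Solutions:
 u(b) = -sqrt(C1 + b^2)
 u(b) = sqrt(C1 + b^2)


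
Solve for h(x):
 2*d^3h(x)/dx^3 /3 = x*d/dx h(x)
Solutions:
 h(x) = C1 + Integral(C2*airyai(2^(2/3)*3^(1/3)*x/2) + C3*airybi(2^(2/3)*3^(1/3)*x/2), x)


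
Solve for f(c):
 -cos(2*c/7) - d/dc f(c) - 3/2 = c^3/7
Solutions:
 f(c) = C1 - c^4/28 - 3*c/2 - 7*sin(2*c/7)/2


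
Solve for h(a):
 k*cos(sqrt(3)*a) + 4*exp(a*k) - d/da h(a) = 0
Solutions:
 h(a) = C1 + sqrt(3)*k*sin(sqrt(3)*a)/3 + 4*exp(a*k)/k


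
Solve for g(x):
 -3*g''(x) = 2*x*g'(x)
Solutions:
 g(x) = C1 + C2*erf(sqrt(3)*x/3)


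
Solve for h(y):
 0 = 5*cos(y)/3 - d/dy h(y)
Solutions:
 h(y) = C1 + 5*sin(y)/3


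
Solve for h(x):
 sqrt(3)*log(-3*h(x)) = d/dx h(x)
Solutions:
 -sqrt(3)*Integral(1/(log(-_y) + log(3)), (_y, h(x)))/3 = C1 - x


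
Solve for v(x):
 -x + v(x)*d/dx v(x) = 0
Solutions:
 v(x) = -sqrt(C1 + x^2)
 v(x) = sqrt(C1 + x^2)


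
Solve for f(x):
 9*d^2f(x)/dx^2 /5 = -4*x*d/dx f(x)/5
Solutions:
 f(x) = C1 + C2*erf(sqrt(2)*x/3)


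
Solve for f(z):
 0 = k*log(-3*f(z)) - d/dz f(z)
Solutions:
 Integral(1/(log(-_y) + log(3)), (_y, f(z))) = C1 + k*z


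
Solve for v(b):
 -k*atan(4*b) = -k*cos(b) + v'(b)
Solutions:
 v(b) = C1 - k*(b*atan(4*b) - log(16*b^2 + 1)/8 - sin(b))


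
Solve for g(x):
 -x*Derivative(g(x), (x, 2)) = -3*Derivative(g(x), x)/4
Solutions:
 g(x) = C1 + C2*x^(7/4)


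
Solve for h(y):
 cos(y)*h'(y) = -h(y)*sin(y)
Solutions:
 h(y) = C1*cos(y)


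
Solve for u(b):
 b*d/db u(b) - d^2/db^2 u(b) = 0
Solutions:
 u(b) = C1 + C2*erfi(sqrt(2)*b/2)


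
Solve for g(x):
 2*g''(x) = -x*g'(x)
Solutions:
 g(x) = C1 + C2*erf(x/2)


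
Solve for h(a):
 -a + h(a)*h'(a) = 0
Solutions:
 h(a) = -sqrt(C1 + a^2)
 h(a) = sqrt(C1 + a^2)


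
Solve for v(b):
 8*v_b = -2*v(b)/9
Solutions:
 v(b) = C1*exp(-b/36)


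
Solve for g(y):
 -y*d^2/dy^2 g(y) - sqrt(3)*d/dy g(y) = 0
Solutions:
 g(y) = C1 + C2*y^(1 - sqrt(3))


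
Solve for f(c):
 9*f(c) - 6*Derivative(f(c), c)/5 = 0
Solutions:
 f(c) = C1*exp(15*c/2)


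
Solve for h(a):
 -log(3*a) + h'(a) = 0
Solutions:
 h(a) = C1 + a*log(a) - a + a*log(3)


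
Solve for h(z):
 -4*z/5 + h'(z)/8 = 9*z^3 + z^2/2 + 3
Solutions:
 h(z) = C1 + 18*z^4 + 4*z^3/3 + 16*z^2/5 + 24*z


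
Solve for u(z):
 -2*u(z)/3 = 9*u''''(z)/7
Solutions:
 u(z) = (C1*sin(2^(3/4)*21^(1/4)*z/6) + C2*cos(2^(3/4)*21^(1/4)*z/6))*exp(-2^(3/4)*21^(1/4)*z/6) + (C3*sin(2^(3/4)*21^(1/4)*z/6) + C4*cos(2^(3/4)*21^(1/4)*z/6))*exp(2^(3/4)*21^(1/4)*z/6)


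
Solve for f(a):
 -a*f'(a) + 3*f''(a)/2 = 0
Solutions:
 f(a) = C1 + C2*erfi(sqrt(3)*a/3)


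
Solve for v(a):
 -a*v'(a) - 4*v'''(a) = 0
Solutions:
 v(a) = C1 + Integral(C2*airyai(-2^(1/3)*a/2) + C3*airybi(-2^(1/3)*a/2), a)


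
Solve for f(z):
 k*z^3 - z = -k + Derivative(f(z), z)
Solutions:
 f(z) = C1 + k*z^4/4 + k*z - z^2/2


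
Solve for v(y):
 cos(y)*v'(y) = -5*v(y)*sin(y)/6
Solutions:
 v(y) = C1*cos(y)^(5/6)


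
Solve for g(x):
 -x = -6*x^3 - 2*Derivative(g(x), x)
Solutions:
 g(x) = C1 - 3*x^4/4 + x^2/4


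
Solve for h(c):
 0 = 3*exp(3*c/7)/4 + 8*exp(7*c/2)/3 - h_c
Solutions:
 h(c) = C1 + 7*exp(3*c/7)/4 + 16*exp(7*c/2)/21


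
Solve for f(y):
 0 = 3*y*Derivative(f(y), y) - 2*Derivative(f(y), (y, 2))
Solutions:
 f(y) = C1 + C2*erfi(sqrt(3)*y/2)


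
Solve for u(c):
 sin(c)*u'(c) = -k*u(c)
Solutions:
 u(c) = C1*exp(k*(-log(cos(c) - 1) + log(cos(c) + 1))/2)


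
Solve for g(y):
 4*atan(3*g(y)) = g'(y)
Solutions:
 Integral(1/atan(3*_y), (_y, g(y))) = C1 + 4*y


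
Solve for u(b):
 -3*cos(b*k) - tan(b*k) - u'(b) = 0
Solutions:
 u(b) = C1 - Piecewise((-log(cos(b*k))/k, Ne(k, 0)), (0, True)) - 3*Piecewise((sin(b*k)/k, Ne(k, 0)), (b, True))


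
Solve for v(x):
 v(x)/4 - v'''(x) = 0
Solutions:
 v(x) = C3*exp(2^(1/3)*x/2) + (C1*sin(2^(1/3)*sqrt(3)*x/4) + C2*cos(2^(1/3)*sqrt(3)*x/4))*exp(-2^(1/3)*x/4)


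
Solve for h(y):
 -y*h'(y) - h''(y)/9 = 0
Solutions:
 h(y) = C1 + C2*erf(3*sqrt(2)*y/2)


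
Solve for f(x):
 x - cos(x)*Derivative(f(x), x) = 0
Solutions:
 f(x) = C1 + Integral(x/cos(x), x)


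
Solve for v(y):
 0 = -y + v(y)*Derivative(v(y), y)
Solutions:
 v(y) = -sqrt(C1 + y^2)
 v(y) = sqrt(C1 + y^2)


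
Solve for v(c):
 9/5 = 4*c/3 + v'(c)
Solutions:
 v(c) = C1 - 2*c^2/3 + 9*c/5


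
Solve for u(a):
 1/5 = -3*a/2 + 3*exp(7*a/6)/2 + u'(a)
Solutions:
 u(a) = C1 + 3*a^2/4 + a/5 - 9*exp(7*a/6)/7


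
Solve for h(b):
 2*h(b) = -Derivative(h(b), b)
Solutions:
 h(b) = C1*exp(-2*b)


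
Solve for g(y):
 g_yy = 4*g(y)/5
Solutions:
 g(y) = C1*exp(-2*sqrt(5)*y/5) + C2*exp(2*sqrt(5)*y/5)


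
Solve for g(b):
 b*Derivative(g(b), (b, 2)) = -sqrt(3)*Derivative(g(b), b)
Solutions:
 g(b) = C1 + C2*b^(1 - sqrt(3))


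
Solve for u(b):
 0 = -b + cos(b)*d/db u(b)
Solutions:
 u(b) = C1 + Integral(b/cos(b), b)


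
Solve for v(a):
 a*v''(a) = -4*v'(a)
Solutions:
 v(a) = C1 + C2/a^3


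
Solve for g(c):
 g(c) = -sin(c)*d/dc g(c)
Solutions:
 g(c) = C1*sqrt(cos(c) + 1)/sqrt(cos(c) - 1)


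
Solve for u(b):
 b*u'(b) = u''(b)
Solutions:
 u(b) = C1 + C2*erfi(sqrt(2)*b/2)


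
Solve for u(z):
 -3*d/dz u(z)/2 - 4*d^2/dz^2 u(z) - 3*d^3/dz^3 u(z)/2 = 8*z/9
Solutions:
 u(z) = C1 + C2*exp(z*(-4 + sqrt(7))/3) + C3*exp(-z*(sqrt(7) + 4)/3) - 8*z^2/27 + 128*z/81


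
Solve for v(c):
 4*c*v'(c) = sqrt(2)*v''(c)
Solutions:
 v(c) = C1 + C2*erfi(2^(1/4)*c)


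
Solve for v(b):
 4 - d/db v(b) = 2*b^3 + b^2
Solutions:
 v(b) = C1 - b^4/2 - b^3/3 + 4*b


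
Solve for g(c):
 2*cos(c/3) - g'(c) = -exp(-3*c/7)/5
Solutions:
 g(c) = C1 + 6*sin(c/3) - 7*exp(-3*c/7)/15


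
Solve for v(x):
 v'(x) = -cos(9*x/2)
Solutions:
 v(x) = C1 - 2*sin(9*x/2)/9


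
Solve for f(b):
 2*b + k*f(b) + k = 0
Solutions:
 f(b) = (-2*b - k)/k


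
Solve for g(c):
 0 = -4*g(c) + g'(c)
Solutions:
 g(c) = C1*exp(4*c)


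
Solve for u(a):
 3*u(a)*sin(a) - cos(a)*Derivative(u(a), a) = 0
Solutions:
 u(a) = C1/cos(a)^3


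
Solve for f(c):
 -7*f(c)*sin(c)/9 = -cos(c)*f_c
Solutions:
 f(c) = C1/cos(c)^(7/9)


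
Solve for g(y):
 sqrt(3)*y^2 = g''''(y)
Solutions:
 g(y) = C1 + C2*y + C3*y^2 + C4*y^3 + sqrt(3)*y^6/360


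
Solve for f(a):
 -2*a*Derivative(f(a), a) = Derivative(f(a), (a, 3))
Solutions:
 f(a) = C1 + Integral(C2*airyai(-2^(1/3)*a) + C3*airybi(-2^(1/3)*a), a)


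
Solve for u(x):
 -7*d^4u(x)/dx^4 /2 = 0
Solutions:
 u(x) = C1 + C2*x + C3*x^2 + C4*x^3


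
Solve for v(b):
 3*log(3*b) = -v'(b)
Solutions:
 v(b) = C1 - 3*b*log(b) - b*log(27) + 3*b


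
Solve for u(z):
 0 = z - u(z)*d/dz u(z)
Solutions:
 u(z) = -sqrt(C1 + z^2)
 u(z) = sqrt(C1 + z^2)


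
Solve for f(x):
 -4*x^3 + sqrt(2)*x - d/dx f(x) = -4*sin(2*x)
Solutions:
 f(x) = C1 - x^4 + sqrt(2)*x^2/2 - 2*cos(2*x)


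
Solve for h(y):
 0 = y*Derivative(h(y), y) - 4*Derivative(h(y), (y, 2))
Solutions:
 h(y) = C1 + C2*erfi(sqrt(2)*y/4)


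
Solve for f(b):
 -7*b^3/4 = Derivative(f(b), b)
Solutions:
 f(b) = C1 - 7*b^4/16


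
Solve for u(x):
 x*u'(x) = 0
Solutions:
 u(x) = C1


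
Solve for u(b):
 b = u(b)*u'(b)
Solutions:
 u(b) = -sqrt(C1 + b^2)
 u(b) = sqrt(C1 + b^2)


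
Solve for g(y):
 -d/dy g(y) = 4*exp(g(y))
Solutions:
 g(y) = log(1/(C1 + 4*y))


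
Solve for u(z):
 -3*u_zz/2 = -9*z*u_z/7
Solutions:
 u(z) = C1 + C2*erfi(sqrt(21)*z/7)


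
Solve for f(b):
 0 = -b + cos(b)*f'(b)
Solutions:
 f(b) = C1 + Integral(b/cos(b), b)


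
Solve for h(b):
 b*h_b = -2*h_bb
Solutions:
 h(b) = C1 + C2*erf(b/2)


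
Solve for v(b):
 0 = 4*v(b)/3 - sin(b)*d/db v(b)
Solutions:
 v(b) = C1*(cos(b) - 1)^(2/3)/(cos(b) + 1)^(2/3)


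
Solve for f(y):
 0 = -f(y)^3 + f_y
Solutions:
 f(y) = -sqrt(2)*sqrt(-1/(C1 + y))/2
 f(y) = sqrt(2)*sqrt(-1/(C1 + y))/2


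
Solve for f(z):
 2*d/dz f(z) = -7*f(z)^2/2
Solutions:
 f(z) = 4/(C1 + 7*z)


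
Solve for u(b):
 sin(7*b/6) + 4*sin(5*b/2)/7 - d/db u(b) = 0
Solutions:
 u(b) = C1 - 6*cos(7*b/6)/7 - 8*cos(5*b/2)/35


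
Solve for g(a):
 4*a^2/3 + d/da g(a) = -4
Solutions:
 g(a) = C1 - 4*a^3/9 - 4*a


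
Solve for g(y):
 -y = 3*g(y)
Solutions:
 g(y) = -y/3


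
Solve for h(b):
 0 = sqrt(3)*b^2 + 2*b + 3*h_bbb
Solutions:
 h(b) = C1 + C2*b + C3*b^2 - sqrt(3)*b^5/180 - b^4/36


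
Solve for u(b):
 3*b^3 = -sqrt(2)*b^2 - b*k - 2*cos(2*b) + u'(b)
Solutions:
 u(b) = C1 + 3*b^4/4 + sqrt(2)*b^3/3 + b^2*k/2 + sin(2*b)


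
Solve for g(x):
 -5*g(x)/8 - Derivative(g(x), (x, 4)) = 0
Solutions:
 g(x) = (C1*sin(2^(3/4)*5^(1/4)*x/4) + C2*cos(2^(3/4)*5^(1/4)*x/4))*exp(-2^(3/4)*5^(1/4)*x/4) + (C3*sin(2^(3/4)*5^(1/4)*x/4) + C4*cos(2^(3/4)*5^(1/4)*x/4))*exp(2^(3/4)*5^(1/4)*x/4)


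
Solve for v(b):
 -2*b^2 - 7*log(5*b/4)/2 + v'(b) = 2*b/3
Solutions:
 v(b) = C1 + 2*b^3/3 + b^2/3 + 7*b*log(b)/2 - 7*b*log(2) - 7*b/2 + 7*b*log(5)/2


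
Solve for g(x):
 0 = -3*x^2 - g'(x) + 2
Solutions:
 g(x) = C1 - x^3 + 2*x


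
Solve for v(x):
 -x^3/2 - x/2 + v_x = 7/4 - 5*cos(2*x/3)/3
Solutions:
 v(x) = C1 + x^4/8 + x^2/4 + 7*x/4 - 5*sin(2*x/3)/2


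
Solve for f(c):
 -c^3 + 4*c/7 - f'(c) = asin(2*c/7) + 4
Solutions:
 f(c) = C1 - c^4/4 + 2*c^2/7 - c*asin(2*c/7) - 4*c - sqrt(49 - 4*c^2)/2


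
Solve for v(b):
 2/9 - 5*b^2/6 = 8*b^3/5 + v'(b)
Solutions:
 v(b) = C1 - 2*b^4/5 - 5*b^3/18 + 2*b/9


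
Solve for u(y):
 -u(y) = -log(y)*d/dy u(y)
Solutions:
 u(y) = C1*exp(li(y))


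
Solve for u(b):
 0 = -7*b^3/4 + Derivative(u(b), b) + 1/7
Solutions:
 u(b) = C1 + 7*b^4/16 - b/7


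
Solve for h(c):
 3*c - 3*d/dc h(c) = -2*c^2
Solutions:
 h(c) = C1 + 2*c^3/9 + c^2/2


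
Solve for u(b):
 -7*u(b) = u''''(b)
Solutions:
 u(b) = (C1*sin(sqrt(2)*7^(1/4)*b/2) + C2*cos(sqrt(2)*7^(1/4)*b/2))*exp(-sqrt(2)*7^(1/4)*b/2) + (C3*sin(sqrt(2)*7^(1/4)*b/2) + C4*cos(sqrt(2)*7^(1/4)*b/2))*exp(sqrt(2)*7^(1/4)*b/2)


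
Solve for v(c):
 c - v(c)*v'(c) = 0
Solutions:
 v(c) = -sqrt(C1 + c^2)
 v(c) = sqrt(C1 + c^2)


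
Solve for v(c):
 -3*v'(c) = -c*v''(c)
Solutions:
 v(c) = C1 + C2*c^4


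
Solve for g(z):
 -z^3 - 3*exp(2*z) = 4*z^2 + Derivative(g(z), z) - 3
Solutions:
 g(z) = C1 - z^4/4 - 4*z^3/3 + 3*z - 3*exp(2*z)/2


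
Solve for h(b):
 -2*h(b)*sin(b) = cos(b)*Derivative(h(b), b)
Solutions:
 h(b) = C1*cos(b)^2


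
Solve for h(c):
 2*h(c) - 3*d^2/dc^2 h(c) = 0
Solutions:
 h(c) = C1*exp(-sqrt(6)*c/3) + C2*exp(sqrt(6)*c/3)


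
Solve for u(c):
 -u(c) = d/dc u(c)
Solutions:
 u(c) = C1*exp(-c)


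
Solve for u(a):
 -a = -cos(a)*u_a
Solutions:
 u(a) = C1 + Integral(a/cos(a), a)


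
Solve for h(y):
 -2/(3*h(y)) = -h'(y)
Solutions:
 h(y) = -sqrt(C1 + 12*y)/3
 h(y) = sqrt(C1 + 12*y)/3


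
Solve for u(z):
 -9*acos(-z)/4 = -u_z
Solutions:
 u(z) = C1 + 9*z*acos(-z)/4 + 9*sqrt(1 - z^2)/4


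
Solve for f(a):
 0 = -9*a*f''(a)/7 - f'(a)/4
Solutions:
 f(a) = C1 + C2*a^(29/36)


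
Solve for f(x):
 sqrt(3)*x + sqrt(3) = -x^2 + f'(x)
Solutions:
 f(x) = C1 + x^3/3 + sqrt(3)*x^2/2 + sqrt(3)*x


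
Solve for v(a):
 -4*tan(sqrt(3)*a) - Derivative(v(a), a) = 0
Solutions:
 v(a) = C1 + 4*sqrt(3)*log(cos(sqrt(3)*a))/3


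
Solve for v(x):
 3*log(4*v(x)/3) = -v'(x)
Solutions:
 Integral(1/(log(_y) - log(3) + 2*log(2)), (_y, v(x)))/3 = C1 - x


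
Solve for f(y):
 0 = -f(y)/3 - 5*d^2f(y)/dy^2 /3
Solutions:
 f(y) = C1*sin(sqrt(5)*y/5) + C2*cos(sqrt(5)*y/5)


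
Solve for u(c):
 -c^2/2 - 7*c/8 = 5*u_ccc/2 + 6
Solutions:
 u(c) = C1 + C2*c + C3*c^2 - c^5/300 - 7*c^4/480 - 2*c^3/5


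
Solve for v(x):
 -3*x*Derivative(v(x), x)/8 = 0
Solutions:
 v(x) = C1


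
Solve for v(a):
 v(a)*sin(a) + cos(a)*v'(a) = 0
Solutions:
 v(a) = C1*cos(a)


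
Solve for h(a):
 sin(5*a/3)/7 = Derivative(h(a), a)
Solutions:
 h(a) = C1 - 3*cos(5*a/3)/35


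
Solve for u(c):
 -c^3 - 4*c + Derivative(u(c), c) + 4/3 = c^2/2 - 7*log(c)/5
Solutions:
 u(c) = C1 + c^4/4 + c^3/6 + 2*c^2 - 7*c*log(c)/5 + c/15


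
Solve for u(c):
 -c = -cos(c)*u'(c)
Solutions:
 u(c) = C1 + Integral(c/cos(c), c)


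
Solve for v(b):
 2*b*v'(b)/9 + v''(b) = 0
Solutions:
 v(b) = C1 + C2*erf(b/3)


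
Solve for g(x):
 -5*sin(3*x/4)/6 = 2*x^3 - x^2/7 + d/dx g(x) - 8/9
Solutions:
 g(x) = C1 - x^4/2 + x^3/21 + 8*x/9 + 10*cos(3*x/4)/9


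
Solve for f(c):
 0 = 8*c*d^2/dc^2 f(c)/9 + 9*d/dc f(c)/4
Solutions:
 f(c) = C1 + C2/c^(49/32)


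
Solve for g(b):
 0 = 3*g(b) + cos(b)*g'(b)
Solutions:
 g(b) = C1*(sin(b) - 1)^(3/2)/(sin(b) + 1)^(3/2)


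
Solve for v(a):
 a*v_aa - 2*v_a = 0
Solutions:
 v(a) = C1 + C2*a^3


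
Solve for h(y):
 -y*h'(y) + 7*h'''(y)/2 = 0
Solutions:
 h(y) = C1 + Integral(C2*airyai(2^(1/3)*7^(2/3)*y/7) + C3*airybi(2^(1/3)*7^(2/3)*y/7), y)


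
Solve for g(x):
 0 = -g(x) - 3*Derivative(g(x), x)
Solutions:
 g(x) = C1*exp(-x/3)


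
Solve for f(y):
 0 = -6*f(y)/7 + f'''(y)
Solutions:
 f(y) = C3*exp(6^(1/3)*7^(2/3)*y/7) + (C1*sin(2^(1/3)*3^(5/6)*7^(2/3)*y/14) + C2*cos(2^(1/3)*3^(5/6)*7^(2/3)*y/14))*exp(-6^(1/3)*7^(2/3)*y/14)


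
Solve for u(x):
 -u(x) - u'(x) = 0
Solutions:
 u(x) = C1*exp(-x)


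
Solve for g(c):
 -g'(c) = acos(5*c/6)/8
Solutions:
 g(c) = C1 - c*acos(5*c/6)/8 + sqrt(36 - 25*c^2)/40


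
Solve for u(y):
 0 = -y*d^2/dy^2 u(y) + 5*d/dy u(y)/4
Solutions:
 u(y) = C1 + C2*y^(9/4)


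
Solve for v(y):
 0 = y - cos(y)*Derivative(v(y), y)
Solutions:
 v(y) = C1 + Integral(y/cos(y), y)


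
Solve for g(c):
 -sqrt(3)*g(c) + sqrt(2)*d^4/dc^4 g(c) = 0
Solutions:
 g(c) = C1*exp(-2^(7/8)*3^(1/8)*c/2) + C2*exp(2^(7/8)*3^(1/8)*c/2) + C3*sin(2^(7/8)*3^(1/8)*c/2) + C4*cos(2^(7/8)*3^(1/8)*c/2)


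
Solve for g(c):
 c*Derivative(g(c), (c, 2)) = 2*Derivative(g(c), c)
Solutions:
 g(c) = C1 + C2*c^3


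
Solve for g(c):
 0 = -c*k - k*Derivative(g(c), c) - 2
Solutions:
 g(c) = C1 - c^2/2 - 2*c/k


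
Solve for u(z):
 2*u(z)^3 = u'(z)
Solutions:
 u(z) = -sqrt(2)*sqrt(-1/(C1 + 2*z))/2
 u(z) = sqrt(2)*sqrt(-1/(C1 + 2*z))/2


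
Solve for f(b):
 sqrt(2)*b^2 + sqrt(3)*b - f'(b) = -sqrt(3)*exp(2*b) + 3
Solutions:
 f(b) = C1 + sqrt(2)*b^3/3 + sqrt(3)*b^2/2 - 3*b + sqrt(3)*exp(2*b)/2


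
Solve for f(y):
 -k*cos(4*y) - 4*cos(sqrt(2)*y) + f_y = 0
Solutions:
 f(y) = C1 + k*sin(4*y)/4 + 2*sqrt(2)*sin(sqrt(2)*y)


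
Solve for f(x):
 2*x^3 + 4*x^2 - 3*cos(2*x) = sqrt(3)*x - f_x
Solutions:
 f(x) = C1 - x^4/2 - 4*x^3/3 + sqrt(3)*x^2/2 + 3*sin(2*x)/2


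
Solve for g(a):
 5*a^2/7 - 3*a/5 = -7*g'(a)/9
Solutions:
 g(a) = C1 - 15*a^3/49 + 27*a^2/70


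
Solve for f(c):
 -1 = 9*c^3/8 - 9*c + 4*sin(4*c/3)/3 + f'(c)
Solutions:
 f(c) = C1 - 9*c^4/32 + 9*c^2/2 - c + cos(4*c/3)


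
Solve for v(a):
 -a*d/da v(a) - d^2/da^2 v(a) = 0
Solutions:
 v(a) = C1 + C2*erf(sqrt(2)*a/2)


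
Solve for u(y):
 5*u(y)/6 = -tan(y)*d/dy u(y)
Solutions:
 u(y) = C1/sin(y)^(5/6)


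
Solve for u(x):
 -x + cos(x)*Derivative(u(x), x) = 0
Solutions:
 u(x) = C1 + Integral(x/cos(x), x)


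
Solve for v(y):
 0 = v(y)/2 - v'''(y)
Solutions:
 v(y) = C3*exp(2^(2/3)*y/2) + (C1*sin(2^(2/3)*sqrt(3)*y/4) + C2*cos(2^(2/3)*sqrt(3)*y/4))*exp(-2^(2/3)*y/4)


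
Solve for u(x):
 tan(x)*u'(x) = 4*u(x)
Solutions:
 u(x) = C1*sin(x)^4


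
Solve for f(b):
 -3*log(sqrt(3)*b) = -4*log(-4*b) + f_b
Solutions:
 f(b) = C1 + b*log(b) + b*(-3*log(3)/2 - 1 + 8*log(2) + 4*I*pi)


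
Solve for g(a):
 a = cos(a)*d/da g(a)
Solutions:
 g(a) = C1 + Integral(a/cos(a), a)


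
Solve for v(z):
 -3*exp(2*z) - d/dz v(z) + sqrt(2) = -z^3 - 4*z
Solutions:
 v(z) = C1 + z^4/4 + 2*z^2 + sqrt(2)*z - 3*exp(2*z)/2


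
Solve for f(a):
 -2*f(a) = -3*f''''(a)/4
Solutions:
 f(a) = C1*exp(-6^(3/4)*a/3) + C2*exp(6^(3/4)*a/3) + C3*sin(6^(3/4)*a/3) + C4*cos(6^(3/4)*a/3)


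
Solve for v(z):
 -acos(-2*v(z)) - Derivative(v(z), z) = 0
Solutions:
 Integral(1/acos(-2*_y), (_y, v(z))) = C1 - z


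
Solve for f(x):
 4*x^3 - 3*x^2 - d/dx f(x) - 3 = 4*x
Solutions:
 f(x) = C1 + x^4 - x^3 - 2*x^2 - 3*x
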